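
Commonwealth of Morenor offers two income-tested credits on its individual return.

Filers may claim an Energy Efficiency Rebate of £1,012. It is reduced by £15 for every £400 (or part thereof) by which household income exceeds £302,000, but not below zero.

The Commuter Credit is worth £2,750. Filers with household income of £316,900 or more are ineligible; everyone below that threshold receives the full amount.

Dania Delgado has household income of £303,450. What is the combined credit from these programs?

Energy Efficiency Rebate: income exceeds £302,000 by £1,450, which is 4 full-or-partial £400 increments; reduction = 4 × £15 = £60, leaving £952.
Commuter Credit: £303,450 is below the £316,900 cutoff, so the full £2,750 applies.
Total: £952 + £2,750 = £3,702.

£3,702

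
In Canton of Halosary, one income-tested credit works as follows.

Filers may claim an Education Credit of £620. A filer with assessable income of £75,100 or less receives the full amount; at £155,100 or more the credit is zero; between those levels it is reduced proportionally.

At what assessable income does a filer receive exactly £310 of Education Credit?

£310 is 310/620 of the full £620, so 310/620 of the £80,000 range has been used: income = £75,100 + £80,000 × 310/620 = £115,100.

£115,100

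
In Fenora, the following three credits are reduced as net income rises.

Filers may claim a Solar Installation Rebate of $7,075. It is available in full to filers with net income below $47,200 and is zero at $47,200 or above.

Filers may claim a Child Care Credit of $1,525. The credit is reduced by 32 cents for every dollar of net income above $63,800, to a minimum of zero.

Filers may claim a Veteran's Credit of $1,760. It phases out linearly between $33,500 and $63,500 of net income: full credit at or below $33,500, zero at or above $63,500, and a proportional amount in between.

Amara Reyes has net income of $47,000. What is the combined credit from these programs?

$9,568

Solar Installation Rebate: $47,000 is below the $47,200 cutoff, so the full $7,075 applies.
Child Care Credit: $47,000 is at or below the $63,800 threshold, so the full $1,525 applies.
Veteran's Credit: $47,000 is $13,500 into a $30,000 phase-out range, leaving 16,500/30,000 of the credit: $1,760 × 16,500/30,000 = $968.
Total: $7,075 + $1,525 + $968 = $9,568.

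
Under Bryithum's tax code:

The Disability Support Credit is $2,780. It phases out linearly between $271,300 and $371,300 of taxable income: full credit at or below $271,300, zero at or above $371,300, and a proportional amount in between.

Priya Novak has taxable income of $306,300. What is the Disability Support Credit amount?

$1,807

Disability Support Credit: $306,300 is $35,000 into a $100,000 phase-out range, leaving 65,000/100,000 of the credit: $2,780 × 65,000/100,000 = $1,807.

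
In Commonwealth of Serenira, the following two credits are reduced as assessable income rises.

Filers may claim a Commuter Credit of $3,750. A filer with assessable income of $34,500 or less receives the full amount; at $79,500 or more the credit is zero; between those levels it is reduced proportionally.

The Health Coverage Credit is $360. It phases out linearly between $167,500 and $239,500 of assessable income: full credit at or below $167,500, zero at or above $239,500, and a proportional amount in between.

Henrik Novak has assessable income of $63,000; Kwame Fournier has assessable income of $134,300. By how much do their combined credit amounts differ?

Henrik ($63,000): Commuter Credit: $63,000 is $28,500 into a $45,000 phase-out range, leaving 16,500/45,000 of the credit: $3,750 × 16,500/45,000 = $1,375. Health Coverage Credit: $63,000 is at or below the $167,500 threshold, so the full $360 applies. total $1,375 + $360 = $1,735
Kwame ($134,300): Commuter Credit: $134,300 is at or above $79,500, so the credit is $0. Health Coverage Credit: $134,300 is at or below the $167,500 threshold, so the full $360 applies. total $0 + $360 = $360
Difference: |$1,735 − $360| = $1,375.

$1,375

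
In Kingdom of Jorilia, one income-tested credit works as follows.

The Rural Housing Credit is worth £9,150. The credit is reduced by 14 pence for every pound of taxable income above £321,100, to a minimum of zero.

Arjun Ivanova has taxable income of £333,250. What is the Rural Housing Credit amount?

£7,449

Rural Housing Credit: 14% of the £12,150 excess over £321,100 is £1,701; credit = £9,150 − £1,701 = £7,449.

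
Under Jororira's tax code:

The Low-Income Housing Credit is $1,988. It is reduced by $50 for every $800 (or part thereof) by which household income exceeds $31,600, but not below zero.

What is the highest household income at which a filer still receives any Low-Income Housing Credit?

After 39 increments the reduction is 39 × $50 = $1,950, leaving $38; one more increment wipes it out. Increment 39 ends at excess 39 × $800 = $31,200, so the highest qualifying income is $31,600 + $31,200 = $62,800.

$62,800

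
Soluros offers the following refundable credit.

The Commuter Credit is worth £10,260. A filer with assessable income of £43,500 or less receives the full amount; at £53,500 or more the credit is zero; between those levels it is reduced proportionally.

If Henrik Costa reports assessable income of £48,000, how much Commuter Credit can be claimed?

Commuter Credit: £48,000 is £4,500 into a £10,000 phase-out range, leaving 5,500/10,000 of the credit: £10,260 × 5,500/10,000 = £5,643.

£5,643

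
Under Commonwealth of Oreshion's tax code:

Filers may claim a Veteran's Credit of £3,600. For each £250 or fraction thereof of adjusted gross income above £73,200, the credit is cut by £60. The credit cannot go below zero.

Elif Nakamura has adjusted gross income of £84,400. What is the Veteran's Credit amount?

£900

Veteran's Credit: income exceeds £73,200 by £11,200, which is 45 full-or-partial £250 increments; reduction = 45 × £60 = £2,700, leaving £900.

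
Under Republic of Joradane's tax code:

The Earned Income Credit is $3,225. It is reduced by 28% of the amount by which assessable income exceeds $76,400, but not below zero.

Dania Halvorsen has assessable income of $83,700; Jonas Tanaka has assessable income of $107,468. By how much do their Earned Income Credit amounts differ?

$1,181

Dania ($83,700): Earned Income Credit: 28% of the $7,300 excess over $76,400 is $2,044; credit = $3,225 − $2,044 = $1,181.
Jonas ($107,468): Earned Income Credit: 28% of the $31,068 excess over $76,400 is $8,699.04 ≥ base, so the credit is $0.
Difference: |$1,181 − $0| = $1,181.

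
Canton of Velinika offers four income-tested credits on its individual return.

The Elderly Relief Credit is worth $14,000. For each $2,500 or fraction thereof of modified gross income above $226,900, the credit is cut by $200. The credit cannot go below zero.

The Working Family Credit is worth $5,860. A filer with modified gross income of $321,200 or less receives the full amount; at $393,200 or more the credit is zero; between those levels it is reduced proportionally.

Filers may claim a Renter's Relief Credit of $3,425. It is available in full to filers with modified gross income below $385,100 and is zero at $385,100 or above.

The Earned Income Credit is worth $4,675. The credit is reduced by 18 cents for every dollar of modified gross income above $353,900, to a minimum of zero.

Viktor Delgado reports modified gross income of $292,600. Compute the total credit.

$22,560

Elderly Relief Credit: income exceeds $226,900 by $65,700, which is 27 full-or-partial $2,500 increments; reduction = 27 × $200 = $5,400, leaving $8,600.
Working Family Credit: $292,600 is at or below the $321,200 threshold, so the full $5,860 applies.
Renter's Relief Credit: $292,600 is below the $385,100 cutoff, so the full $3,425 applies.
Earned Income Credit: $292,600 is at or below the $353,900 threshold, so the full $4,675 applies.
Total: $8,600 + $5,860 + $3,425 + $4,675 = $22,560.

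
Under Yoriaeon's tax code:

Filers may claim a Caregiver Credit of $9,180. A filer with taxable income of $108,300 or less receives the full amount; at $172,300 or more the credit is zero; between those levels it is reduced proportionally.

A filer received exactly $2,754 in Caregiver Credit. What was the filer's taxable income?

$153,100

$2,754 is 2,754/9,180 of the full $9,180, so 6,426/9,180 of the $64,000 range has been used: income = $108,300 + $64,000 × 6,426/9,180 = $153,100.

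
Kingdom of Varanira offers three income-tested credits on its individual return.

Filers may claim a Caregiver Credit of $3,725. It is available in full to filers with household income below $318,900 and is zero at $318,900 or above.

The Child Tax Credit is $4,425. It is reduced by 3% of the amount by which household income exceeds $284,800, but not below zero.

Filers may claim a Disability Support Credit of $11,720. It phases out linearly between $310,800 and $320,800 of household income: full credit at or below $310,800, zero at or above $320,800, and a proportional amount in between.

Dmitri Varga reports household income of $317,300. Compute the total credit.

$11,277

Caregiver Credit: $317,300 is below the $318,900 cutoff, so the full $3,725 applies.
Child Tax Credit: 3% of the $32,500 excess over $284,800 is $975; credit = $4,425 − $975 = $3,450.
Disability Support Credit: $317,300 is $6,500 into a $10,000 phase-out range, leaving 3,500/10,000 of the credit: $11,720 × 3,500/10,000 = $4,102.
Total: $3,725 + $3,450 + $4,102 = $11,277.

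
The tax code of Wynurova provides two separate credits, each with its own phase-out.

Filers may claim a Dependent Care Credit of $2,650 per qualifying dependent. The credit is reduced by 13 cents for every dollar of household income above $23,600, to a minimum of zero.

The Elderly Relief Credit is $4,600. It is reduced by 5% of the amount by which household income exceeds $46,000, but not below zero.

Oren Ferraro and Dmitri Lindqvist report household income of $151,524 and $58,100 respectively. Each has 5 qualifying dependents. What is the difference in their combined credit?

Oren ($151,524): Dependent Care Credit: base = 5 × $2,650 = $13,250. 13% of the $127,924 excess over $23,600 is $16,630.12 ≥ base, so the credit is $0. Elderly Relief Credit: 5% of the $105,524 excess over $46,000 is $5,276.20 ≥ base, so the credit is $0. total $0 + $0 = $0
Dmitri ($58,100): Dependent Care Credit: base = 5 × $2,650 = $13,250. 13% of the $34,500 excess over $23,600 is $4,485; credit = $13,250 − $4,485 = $8,765. Elderly Relief Credit: 5% of the $12,100 excess over $46,000 is $605; credit = $4,600 − $605 = $3,995. total $8,765 + $3,995 = $12,760
Difference: |$0 − $12,760| = $12,760.

$12,760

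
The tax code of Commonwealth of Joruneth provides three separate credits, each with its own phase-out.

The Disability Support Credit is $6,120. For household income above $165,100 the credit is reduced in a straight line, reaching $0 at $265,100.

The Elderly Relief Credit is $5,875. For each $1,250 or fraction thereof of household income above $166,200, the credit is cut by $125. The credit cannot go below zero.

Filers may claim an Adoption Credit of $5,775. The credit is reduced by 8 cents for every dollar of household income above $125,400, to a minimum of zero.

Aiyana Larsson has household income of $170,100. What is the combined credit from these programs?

$13,388

Disability Support Credit: $170,100 is $5,000 into a $100,000 phase-out range, leaving 95,000/100,000 of the credit: $6,120 × 95,000/100,000 = $5,814.
Elderly Relief Credit: income exceeds $166,200 by $3,900, which is 4 full-or-partial $1,250 increments; reduction = 4 × $125 = $500, leaving $5,375.
Adoption Credit: 8% of the $44,700 excess over $125,400 is $3,576; credit = $5,775 − $3,576 = $2,199.
Total: $5,814 + $5,375 + $2,199 = $13,388.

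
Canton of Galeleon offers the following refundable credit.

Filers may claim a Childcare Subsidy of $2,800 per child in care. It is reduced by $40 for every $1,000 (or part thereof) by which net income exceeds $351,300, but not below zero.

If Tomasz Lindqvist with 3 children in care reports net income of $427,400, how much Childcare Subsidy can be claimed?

$5,320

Childcare Subsidy: base = 3 × $2,800 = $8,400. income exceeds $351,300 by $76,100, which is 77 full-or-partial $1,000 increments; reduction = 77 × $40 = $3,080, leaving $5,320.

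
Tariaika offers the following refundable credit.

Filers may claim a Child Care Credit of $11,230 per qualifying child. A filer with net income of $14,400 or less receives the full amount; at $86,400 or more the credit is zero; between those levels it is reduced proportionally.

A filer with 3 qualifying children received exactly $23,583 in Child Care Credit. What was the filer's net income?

Full credit = 3 × $11,230 = $33,690.
$23,583 is 23,583/33,690 of the full $33,690, so 10,107/33,690 of the $72,000 range has been used: income = $14,400 + $72,000 × 10,107/33,690 = $36,000.

$36,000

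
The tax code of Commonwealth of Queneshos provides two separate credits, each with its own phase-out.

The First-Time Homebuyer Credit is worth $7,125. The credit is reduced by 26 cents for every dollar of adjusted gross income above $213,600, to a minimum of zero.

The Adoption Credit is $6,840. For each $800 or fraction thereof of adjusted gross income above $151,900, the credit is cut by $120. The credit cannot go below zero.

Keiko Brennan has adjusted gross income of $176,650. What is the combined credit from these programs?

First-Time Homebuyer Credit: $176,650 is at or below the $213,600 threshold, so the full $7,125 applies.
Adoption Credit: income exceeds $151,900 by $24,750, which is 31 full-or-partial $800 increments; reduction = 31 × $120 = $3,720, leaving $3,120.
Total: $7,125 + $3,120 = $10,245.

$10,245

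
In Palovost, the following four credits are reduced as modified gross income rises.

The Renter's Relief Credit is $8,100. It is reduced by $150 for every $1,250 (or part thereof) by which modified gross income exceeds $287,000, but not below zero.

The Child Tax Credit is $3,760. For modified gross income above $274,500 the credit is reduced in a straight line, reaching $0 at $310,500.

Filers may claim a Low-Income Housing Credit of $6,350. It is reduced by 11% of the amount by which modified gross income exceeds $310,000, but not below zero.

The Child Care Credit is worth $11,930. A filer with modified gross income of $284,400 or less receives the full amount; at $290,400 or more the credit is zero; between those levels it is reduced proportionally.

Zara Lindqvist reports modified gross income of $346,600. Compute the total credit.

Renter's Relief Credit: income exceeds $287,000 by $59,600, which is 48 full-or-partial $1,250 increments; reduction = 48 × $150 = $7,200, leaving $900.
Child Tax Credit: $346,600 is at or above $310,500, so the credit is $0.
Low-Income Housing Credit: 11% of the $36,600 excess over $310,000 is $4,026; credit = $6,350 − $4,026 = $2,324.
Child Care Credit: $346,600 is at or above $290,400, so the credit is $0.
Total: $900 + $0 + $2,324 + $0 = $3,224.

$3,224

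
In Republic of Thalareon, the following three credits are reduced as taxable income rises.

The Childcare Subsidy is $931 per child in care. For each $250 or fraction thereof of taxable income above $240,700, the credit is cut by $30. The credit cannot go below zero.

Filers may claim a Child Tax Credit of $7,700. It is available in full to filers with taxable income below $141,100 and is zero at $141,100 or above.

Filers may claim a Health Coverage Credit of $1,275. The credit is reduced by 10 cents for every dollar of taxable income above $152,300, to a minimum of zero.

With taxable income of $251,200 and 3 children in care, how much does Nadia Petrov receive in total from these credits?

$1,533

Childcare Subsidy: base = 3 × $931 = $2,793. income exceeds $240,700 by $10,500, which is 42 full-or-partial $250 increments; reduction = 42 × $30 = $1,260, leaving $1,533.
Child Tax Credit: $251,200 meets or exceeds the $141,100 cutoff, so the credit is $0.
Health Coverage Credit: 10% of the $98,900 excess over $152,300 is $9,890 ≥ base, so the credit is $0.
Total: $1,533 + $0 + $0 = $1,533.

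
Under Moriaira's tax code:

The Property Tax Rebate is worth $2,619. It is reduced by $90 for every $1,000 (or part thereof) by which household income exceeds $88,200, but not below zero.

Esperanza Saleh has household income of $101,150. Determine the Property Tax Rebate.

Property Tax Rebate: income exceeds $88,200 by $12,950, which is 13 full-or-partial $1,000 increments; reduction = 13 × $90 = $1,170, leaving $1,449.

$1,449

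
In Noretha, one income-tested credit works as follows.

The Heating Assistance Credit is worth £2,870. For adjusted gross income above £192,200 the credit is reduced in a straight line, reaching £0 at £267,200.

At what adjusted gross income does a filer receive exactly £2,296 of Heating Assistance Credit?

£207,200

£2,296 is 2,296/2,870 of the full £2,870, so 574/2,870 of the £75,000 range has been used: income = £192,200 + £75,000 × 574/2,870 = £207,200.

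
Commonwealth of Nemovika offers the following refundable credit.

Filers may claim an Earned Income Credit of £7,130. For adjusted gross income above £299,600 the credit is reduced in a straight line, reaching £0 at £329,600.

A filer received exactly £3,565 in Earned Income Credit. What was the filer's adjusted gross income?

£314,600

£3,565 is 3,565/7,130 of the full £7,130, so 3,565/7,130 of the £30,000 range has been used: income = £299,600 + £30,000 × 3,565/7,130 = £314,600.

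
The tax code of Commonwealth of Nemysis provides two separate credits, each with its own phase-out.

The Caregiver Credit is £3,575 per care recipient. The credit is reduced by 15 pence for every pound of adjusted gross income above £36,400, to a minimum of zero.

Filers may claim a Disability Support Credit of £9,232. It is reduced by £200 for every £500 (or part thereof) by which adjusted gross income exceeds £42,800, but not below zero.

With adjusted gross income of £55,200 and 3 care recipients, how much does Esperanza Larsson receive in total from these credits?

£12,137

Caregiver Credit: base = 3 × £3,575 = £10,725. 15% of the £18,800 excess over £36,400 is £2,820; credit = £10,725 − £2,820 = £7,905.
Disability Support Credit: income exceeds £42,800 by £12,400, which is 25 full-or-partial £500 increments; reduction = 25 × £200 = £5,000, leaving £4,232.
Total: £7,905 + £4,232 = £12,137.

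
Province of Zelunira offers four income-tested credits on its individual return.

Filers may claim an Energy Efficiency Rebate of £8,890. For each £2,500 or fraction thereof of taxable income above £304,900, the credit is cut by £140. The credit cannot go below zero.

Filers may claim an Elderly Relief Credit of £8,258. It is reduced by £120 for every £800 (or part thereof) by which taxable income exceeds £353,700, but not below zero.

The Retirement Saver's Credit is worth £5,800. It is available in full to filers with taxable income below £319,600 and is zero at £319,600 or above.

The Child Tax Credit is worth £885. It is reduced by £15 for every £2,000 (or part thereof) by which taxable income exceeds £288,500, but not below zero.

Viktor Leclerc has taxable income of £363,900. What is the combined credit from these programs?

Energy Efficiency Rebate: income exceeds £304,900 by £59,000, which is 24 full-or-partial £2,500 increments; reduction = 24 × £140 = £3,360, leaving £5,530.
Elderly Relief Credit: income exceeds £353,700 by £10,200, which is 13 full-or-partial £800 increments; reduction = 13 × £120 = £1,560, leaving £6,698.
Retirement Saver's Credit: £363,900 meets or exceeds the £319,600 cutoff, so the credit is £0.
Child Tax Credit: income exceeds £288,500 by £75,400, which is 38 full-or-partial £2,000 increments; reduction = 38 × £15 = £570, leaving £315.
Total: £5,530 + £6,698 + £0 + £315 = £12,543.

£12,543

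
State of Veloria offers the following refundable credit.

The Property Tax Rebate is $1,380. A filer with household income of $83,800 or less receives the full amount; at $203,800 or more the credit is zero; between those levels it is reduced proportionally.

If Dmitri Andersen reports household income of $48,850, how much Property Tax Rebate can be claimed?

$1,380

Property Tax Rebate: $48,850 is at or below the $83,800 threshold, so the full $1,380 applies.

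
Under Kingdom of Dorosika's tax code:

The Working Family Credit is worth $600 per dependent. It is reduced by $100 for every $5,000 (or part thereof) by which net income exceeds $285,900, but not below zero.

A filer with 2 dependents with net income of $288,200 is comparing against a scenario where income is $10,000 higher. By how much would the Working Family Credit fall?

At $288,200 — base = 2 × $600 = $1,200. income exceeds $285,900 by $2,300, which is 1 full-or-partial $5,000 increment; reduction = 1 × $100 = $100, leaving $1,100.
At $298,200 — base = 2 × $600 = $1,200. income exceeds $285,900 by $12,300, which is 3 full-or-partial $5,000 increments; reduction = 3 × $100 = $300, leaving $900.
Lost: $1,100 − $900 = $200.

$200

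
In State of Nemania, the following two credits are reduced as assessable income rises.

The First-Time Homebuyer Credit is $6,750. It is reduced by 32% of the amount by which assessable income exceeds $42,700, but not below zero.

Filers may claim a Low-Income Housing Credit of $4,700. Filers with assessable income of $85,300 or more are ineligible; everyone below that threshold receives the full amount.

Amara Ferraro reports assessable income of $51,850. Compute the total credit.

$8,522

First-Time Homebuyer Credit: 32% of the $9,150 excess over $42,700 is $2,928; credit = $6,750 − $2,928 = $3,822.
Low-Income Housing Credit: $51,850 is below the $85,300 cutoff, so the full $4,700 applies.
Total: $3,822 + $4,700 = $8,522.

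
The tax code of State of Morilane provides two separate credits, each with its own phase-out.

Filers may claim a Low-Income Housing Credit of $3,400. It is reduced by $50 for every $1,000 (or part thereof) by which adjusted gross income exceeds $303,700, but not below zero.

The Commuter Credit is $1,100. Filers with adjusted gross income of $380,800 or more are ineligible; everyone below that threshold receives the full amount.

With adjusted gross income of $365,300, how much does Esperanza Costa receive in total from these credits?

Low-Income Housing Credit: income exceeds $303,700 by $61,600, which is 62 full-or-partial $1,000 increments; reduction = 62 × $50 = $3,100, leaving $300.
Commuter Credit: $365,300 is below the $380,800 cutoff, so the full $1,100 applies.
Total: $300 + $1,100 = $1,400.

$1,400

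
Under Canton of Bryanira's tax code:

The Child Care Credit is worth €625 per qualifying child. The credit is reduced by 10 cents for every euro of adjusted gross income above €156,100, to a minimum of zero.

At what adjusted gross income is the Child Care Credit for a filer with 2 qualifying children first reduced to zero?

€168,600

Full credit = 2 × €625 = €1,250.
The credit falls by 10% of each euro above €156,100, so it reaches zero when the excess is €1,250 / 10% = €12,500: income = €156,100 + €12,500 = €168,600.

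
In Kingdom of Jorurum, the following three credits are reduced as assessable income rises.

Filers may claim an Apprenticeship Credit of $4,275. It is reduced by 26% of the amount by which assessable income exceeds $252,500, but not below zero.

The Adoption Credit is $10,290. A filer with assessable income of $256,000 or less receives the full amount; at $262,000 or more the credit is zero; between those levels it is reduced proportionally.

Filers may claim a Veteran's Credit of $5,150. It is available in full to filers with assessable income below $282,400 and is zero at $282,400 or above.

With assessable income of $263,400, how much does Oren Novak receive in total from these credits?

$6,591

Apprenticeship Credit: 26% of the $10,900 excess over $252,500 is $2,834; credit = $4,275 − $2,834 = $1,441.
Adoption Credit: $263,400 is at or above $262,000, so the credit is $0.
Veteran's Credit: $263,400 is below the $282,400 cutoff, so the full $5,150 applies.
Total: $1,441 + $0 + $5,150 = $6,591.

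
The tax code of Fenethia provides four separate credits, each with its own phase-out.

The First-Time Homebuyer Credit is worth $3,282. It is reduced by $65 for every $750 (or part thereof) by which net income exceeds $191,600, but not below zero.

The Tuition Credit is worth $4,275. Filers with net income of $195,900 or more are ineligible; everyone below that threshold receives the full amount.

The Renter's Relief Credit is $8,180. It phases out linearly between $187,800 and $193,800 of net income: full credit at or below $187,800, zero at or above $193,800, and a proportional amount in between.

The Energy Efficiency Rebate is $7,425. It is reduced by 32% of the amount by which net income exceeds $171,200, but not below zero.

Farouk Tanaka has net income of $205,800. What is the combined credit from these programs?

$2,047

First-Time Homebuyer Credit: income exceeds $191,600 by $14,200, which is 19 full-or-partial $750 increments; reduction = 19 × $65 = $1,235, leaving $2,047.
Tuition Credit: $205,800 meets or exceeds the $195,900 cutoff, so the credit is $0.
Renter's Relief Credit: $205,800 is at or above $193,800, so the credit is $0.
Energy Efficiency Rebate: 32% of the $34,600 excess over $171,200 is $11,072 ≥ base, so the credit is $0.
Total: $2,047 + $0 + $0 + $0 = $2,047.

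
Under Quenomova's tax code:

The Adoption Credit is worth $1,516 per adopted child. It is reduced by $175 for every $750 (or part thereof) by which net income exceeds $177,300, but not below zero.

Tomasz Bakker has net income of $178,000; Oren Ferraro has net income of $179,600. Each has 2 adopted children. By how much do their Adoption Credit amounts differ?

Tomasz ($178,000): Adoption Credit: base = 2 × $1,516 = $3,032. income exceeds $177,300 by $700, which is 1 full-or-partial $750 increment; reduction = 1 × $175 = $175, leaving $2,857.
Oren ($179,600): Adoption Credit: base = 2 × $1,516 = $3,032. income exceeds $177,300 by $2,300, which is 4 full-or-partial $750 increments; reduction = 4 × $175 = $700, leaving $2,332.
Difference: |$2,857 − $2,332| = $525.

$525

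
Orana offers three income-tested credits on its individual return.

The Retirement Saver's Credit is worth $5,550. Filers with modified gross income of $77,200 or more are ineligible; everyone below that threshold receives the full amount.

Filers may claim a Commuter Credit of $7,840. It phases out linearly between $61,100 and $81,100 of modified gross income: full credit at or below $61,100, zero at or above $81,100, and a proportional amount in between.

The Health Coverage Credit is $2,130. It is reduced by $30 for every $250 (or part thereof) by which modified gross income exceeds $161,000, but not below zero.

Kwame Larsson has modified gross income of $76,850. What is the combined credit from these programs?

Retirement Saver's Credit: $76,850 is below the $77,200 cutoff, so the full $5,550 applies.
Commuter Credit: $76,850 is $15,750 into a $20,000 phase-out range, leaving 4,250/20,000 of the credit: $7,840 × 4,250/20,000 = $1,666.
Health Coverage Credit: $76,850 is at or below the $161,000 threshold, so the full $2,130 applies.
Total: $5,550 + $1,666 + $2,130 = $9,346.

$9,346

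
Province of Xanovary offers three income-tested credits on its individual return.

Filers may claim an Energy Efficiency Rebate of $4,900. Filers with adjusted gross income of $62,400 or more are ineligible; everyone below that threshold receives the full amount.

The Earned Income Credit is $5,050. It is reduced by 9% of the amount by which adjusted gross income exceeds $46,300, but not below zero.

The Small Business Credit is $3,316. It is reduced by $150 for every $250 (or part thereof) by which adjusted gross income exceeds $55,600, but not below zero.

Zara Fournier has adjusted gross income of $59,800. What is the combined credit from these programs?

Energy Efficiency Rebate: $59,800 is below the $62,400 cutoff, so the full $4,900 applies.
Earned Income Credit: 9% of the $13,500 excess over $46,300 is $1,215; credit = $5,050 − $1,215 = $3,835.
Small Business Credit: income exceeds $55,600 by $4,200, which is 17 full-or-partial $250 increments; reduction = 17 × $150 = $2,550, leaving $766.
Total: $4,900 + $3,835 + $766 = $9,501.

$9,501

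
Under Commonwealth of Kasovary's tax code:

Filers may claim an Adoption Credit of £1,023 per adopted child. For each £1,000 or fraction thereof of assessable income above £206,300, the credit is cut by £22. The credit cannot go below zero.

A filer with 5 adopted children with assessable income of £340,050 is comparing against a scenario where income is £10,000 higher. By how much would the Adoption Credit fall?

At £340,050 — base = 5 × £1,023 = £5,115. income exceeds £206,300 by £133,750, which is 134 full-or-partial £1,000 increments; reduction = 134 × £22 = £2,948, leaving £2,167.
At £350,050 — base = 5 × £1,023 = £5,115. income exceeds £206,300 by £143,750, which is 144 full-or-partial £1,000 increments; reduction = 144 × £22 = £3,168, leaving £1,947.
Lost: £2,167 − £1,947 = £220.

£220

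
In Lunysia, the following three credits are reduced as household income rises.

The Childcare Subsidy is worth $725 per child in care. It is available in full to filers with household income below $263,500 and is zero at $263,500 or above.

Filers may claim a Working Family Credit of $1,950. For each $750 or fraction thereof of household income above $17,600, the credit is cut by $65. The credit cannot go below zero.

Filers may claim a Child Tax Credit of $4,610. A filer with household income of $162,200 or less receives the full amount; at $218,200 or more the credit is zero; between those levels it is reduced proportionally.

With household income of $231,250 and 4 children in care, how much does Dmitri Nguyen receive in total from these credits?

Childcare Subsidy: base = 4 × $725 = $2,900. $231,250 is below the $263,500 cutoff, so the full $2,900 applies.
Working Family Credit: income exceeds $17,600 by $213,650 → 285 increments × $65 = $18,525 ≥ base, so the credit is $0.
Child Tax Credit: $231,250 is at or above $218,200, so the credit is $0.
Total: $2,900 + $0 + $0 = $2,900.

$2,900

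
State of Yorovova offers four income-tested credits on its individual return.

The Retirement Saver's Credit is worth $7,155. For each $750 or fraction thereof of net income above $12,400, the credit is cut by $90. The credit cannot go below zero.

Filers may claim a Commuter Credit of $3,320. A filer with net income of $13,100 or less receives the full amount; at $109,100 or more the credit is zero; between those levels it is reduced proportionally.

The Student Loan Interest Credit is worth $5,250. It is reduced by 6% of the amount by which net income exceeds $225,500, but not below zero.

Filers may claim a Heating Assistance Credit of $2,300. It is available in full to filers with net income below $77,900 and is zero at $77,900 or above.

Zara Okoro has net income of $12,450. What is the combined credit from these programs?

Retirement Saver's Credit: income exceeds $12,400 by $50, which is 1 full-or-partial $750 increment; reduction = 1 × $90 = $90, leaving $7,065.
Commuter Credit: $12,450 is at or below the $13,100 threshold, so the full $3,320 applies.
Student Loan Interest Credit: $12,450 is at or below the $225,500 threshold, so the full $5,250 applies.
Heating Assistance Credit: $12,450 is below the $77,900 cutoff, so the full $2,300 applies.
Total: $7,065 + $3,320 + $5,250 + $2,300 = $17,935.

$17,935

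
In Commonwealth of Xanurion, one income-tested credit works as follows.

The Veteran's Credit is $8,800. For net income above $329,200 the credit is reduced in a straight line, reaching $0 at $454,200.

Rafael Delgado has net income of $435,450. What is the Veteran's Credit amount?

$1,320

Veteran's Credit: $435,450 is $106,250 into a $125,000 phase-out range, leaving 18,750/125,000 of the credit: $8,800 × 18,750/125,000 = $1,320.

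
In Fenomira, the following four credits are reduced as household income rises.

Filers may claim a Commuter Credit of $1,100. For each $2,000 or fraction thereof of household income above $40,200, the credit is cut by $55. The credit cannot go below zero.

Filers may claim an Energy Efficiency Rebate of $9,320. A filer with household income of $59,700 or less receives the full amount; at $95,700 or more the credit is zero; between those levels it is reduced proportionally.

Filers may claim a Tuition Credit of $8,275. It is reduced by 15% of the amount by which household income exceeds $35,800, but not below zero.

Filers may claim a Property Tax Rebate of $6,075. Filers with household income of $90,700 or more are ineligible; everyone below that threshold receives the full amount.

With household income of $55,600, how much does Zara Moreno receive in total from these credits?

Commuter Credit: income exceeds $40,200 by $15,400, which is 8 full-or-partial $2,000 increments; reduction = 8 × $55 = $440, leaving $660.
Energy Efficiency Rebate: $55,600 is at or below the $59,700 threshold, so the full $9,320 applies.
Tuition Credit: 15% of the $19,800 excess over $35,800 is $2,970; credit = $8,275 − $2,970 = $5,305.
Property Tax Rebate: $55,600 is below the $90,700 cutoff, so the full $6,075 applies.
Total: $660 + $9,320 + $5,305 + $6,075 = $21,360.

$21,360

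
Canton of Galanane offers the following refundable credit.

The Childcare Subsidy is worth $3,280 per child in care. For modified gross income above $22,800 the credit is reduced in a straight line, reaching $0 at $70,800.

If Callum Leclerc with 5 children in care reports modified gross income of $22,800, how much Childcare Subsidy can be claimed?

$16,400

Childcare Subsidy: base = 5 × $3,280 = $16,400. $22,800 is at or below the $22,800 threshold, so the full $16,400 applies.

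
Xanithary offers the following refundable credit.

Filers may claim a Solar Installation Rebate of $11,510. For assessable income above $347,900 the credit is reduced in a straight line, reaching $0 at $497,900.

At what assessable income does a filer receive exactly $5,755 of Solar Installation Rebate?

$422,900

$5,755 is 5,755/11,510 of the full $11,510, so 5,755/11,510 of the $150,000 range has been used: income = $347,900 + $150,000 × 5,755/11,510 = $422,900.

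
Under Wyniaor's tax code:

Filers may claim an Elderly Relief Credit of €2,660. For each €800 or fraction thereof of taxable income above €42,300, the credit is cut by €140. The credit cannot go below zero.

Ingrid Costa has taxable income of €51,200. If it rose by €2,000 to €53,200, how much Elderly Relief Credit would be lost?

€280

At €51,200 — income exceeds €42,300 by €8,900, which is 12 full-or-partial €800 increments; reduction = 12 × €140 = €1,680, leaving €980.
At €53,200 — income exceeds €42,300 by €10,900, which is 14 full-or-partial €800 increments; reduction = 14 × €140 = €1,960, leaving €700.
Lost: €980 − €700 = €280.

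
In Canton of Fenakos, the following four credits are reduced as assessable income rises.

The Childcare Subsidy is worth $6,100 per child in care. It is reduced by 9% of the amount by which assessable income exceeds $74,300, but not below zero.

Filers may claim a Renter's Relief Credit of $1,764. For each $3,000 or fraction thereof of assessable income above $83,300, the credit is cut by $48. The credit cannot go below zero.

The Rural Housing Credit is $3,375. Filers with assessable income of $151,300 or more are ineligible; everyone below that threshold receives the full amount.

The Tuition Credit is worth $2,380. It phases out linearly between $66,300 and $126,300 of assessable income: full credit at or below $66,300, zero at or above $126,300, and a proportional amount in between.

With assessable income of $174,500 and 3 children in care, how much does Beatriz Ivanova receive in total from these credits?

$9,558

Childcare Subsidy: base = 3 × $6,100 = $18,300. 9% of the $100,200 excess over $74,300 is $9,018; credit = $18,300 − $9,018 = $9,282.
Renter's Relief Credit: income exceeds $83,300 by $91,200, which is 31 full-or-partial $3,000 increments; reduction = 31 × $48 = $1,488, leaving $276.
Rural Housing Credit: $174,500 meets or exceeds the $151,300 cutoff, so the credit is $0.
Tuition Credit: $174,500 is at or above $126,300, so the credit is $0.
Total: $9,282 + $276 + $0 + $0 = $9,558.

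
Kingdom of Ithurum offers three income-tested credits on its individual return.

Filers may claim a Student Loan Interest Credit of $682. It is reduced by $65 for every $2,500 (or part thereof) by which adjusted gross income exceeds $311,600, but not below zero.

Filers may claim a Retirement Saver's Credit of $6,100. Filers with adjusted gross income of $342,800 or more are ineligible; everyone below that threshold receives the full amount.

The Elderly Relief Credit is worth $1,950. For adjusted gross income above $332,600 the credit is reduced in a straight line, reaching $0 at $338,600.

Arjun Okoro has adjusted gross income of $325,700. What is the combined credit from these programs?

Student Loan Interest Credit: income exceeds $311,600 by $14,100, which is 6 full-or-partial $2,500 increments; reduction = 6 × $65 = $390, leaving $292.
Retirement Saver's Credit: $325,700 is below the $342,800 cutoff, so the full $6,100 applies.
Elderly Relief Credit: $325,700 is at or below the $332,600 threshold, so the full $1,950 applies.
Total: $292 + $6,100 + $1,950 = $8,342.

$8,342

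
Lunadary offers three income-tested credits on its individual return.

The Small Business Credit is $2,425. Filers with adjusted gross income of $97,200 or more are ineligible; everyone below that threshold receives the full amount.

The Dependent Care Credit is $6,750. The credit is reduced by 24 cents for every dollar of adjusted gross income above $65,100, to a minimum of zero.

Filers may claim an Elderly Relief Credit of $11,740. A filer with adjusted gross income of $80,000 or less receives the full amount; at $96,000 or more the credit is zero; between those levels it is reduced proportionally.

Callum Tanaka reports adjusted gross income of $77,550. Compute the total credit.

$17,927

Small Business Credit: $77,550 is below the $97,200 cutoff, so the full $2,425 applies.
Dependent Care Credit: 24% of the $12,450 excess over $65,100 is $2,988; credit = $6,750 − $2,988 = $3,762.
Elderly Relief Credit: $77,550 is at or below the $80,000 threshold, so the full $11,740 applies.
Total: $2,425 + $3,762 + $11,740 = $17,927.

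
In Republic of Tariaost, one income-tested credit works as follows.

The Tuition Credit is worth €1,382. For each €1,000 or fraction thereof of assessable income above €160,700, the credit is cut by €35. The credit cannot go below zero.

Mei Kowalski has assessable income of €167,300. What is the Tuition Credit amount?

Tuition Credit: income exceeds €160,700 by €6,600, which is 7 full-or-partial €1,000 increments; reduction = 7 × €35 = €245, leaving €1,137.

€1,137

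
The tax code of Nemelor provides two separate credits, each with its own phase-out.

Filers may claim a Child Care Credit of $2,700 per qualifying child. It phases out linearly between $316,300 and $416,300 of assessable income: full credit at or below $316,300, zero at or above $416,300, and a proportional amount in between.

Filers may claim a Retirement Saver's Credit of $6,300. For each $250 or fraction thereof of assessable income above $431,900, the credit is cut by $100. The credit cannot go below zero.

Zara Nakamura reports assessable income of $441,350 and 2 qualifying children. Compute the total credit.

Child Care Credit: base = 2 × $2,700 = $5,400. $441,350 is at or above $416,300, so the credit is $0.
Retirement Saver's Credit: income exceeds $431,900 by $9,450, which is 38 full-or-partial $250 increments; reduction = 38 × $100 = $3,800, leaving $2,500.
Total: $0 + $2,500 = $2,500.

$2,500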